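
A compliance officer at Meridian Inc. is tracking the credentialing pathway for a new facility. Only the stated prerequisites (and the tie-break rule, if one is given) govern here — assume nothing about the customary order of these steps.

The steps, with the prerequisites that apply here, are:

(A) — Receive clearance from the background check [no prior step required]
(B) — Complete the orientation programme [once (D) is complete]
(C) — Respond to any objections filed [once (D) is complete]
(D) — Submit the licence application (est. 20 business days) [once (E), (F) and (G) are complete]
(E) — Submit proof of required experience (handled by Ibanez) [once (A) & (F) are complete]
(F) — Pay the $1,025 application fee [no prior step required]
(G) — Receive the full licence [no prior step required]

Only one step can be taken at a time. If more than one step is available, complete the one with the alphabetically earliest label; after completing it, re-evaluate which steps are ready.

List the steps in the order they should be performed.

Nothing is required for (A), (F) and (G). (A) has the earlier label → (A) first.
Now (F) and (G) have their prerequisites met. (F) has the earlier label, so (F) next.
(E) now also ready, so the ready set is {(E), (G)}; (E) has the earlier label → (E).
(G) is the only step now ready → (G).
Next only (D) has its prerequisites met → (D).
Now (B) and (C) have their prerequisites met. (B) has the earlier label, so (B) next.
(C) is the only step now ready → (C).

(A), (F), (E), (G), (D), (B), (C)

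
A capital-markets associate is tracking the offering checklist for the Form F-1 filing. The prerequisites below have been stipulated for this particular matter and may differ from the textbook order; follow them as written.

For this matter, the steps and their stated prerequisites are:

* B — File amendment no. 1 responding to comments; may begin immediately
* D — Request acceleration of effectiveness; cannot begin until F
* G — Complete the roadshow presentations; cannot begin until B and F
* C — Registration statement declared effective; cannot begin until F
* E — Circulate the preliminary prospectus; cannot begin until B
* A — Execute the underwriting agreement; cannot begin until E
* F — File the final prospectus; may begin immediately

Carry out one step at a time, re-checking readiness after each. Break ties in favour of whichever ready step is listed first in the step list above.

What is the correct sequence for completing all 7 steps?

B, E, A, F, D, G, C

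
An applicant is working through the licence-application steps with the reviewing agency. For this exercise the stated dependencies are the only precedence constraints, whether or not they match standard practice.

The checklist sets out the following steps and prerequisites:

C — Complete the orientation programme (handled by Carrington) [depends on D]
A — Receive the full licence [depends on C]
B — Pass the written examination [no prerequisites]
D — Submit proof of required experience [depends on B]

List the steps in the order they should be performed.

Only B has no prerequisites, so it is first.
That leaves D as the only ready step → D.
C needed D, now all done → C.
A needed C, now all done → A.

B, D, C, A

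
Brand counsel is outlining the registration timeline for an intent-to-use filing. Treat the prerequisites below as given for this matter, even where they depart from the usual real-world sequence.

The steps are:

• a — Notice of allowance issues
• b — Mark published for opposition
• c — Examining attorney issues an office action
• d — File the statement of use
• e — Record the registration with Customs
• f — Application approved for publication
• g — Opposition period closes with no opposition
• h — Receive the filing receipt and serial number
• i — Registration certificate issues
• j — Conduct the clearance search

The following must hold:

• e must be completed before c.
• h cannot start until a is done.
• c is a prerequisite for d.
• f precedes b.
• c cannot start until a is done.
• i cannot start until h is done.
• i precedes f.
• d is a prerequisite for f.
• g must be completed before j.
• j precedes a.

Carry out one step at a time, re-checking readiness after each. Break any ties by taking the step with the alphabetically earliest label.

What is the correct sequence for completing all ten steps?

e → g → j → a → c → d → h → i → f → b

Nothing is required for e and g. e has the earlier label → e first.
Next only g has its prerequisites met → g.
Next only j has its prerequisites met → j.
That leaves a as the only ready step → a.
Ready: c and h. c has the earlier label → c.
Now d and h have their prerequisites met. d has the earlier label, so d next.
h is the only step now ready → h.
That leaves i as the only ready step → i.
Next only f has its prerequisites met → f.
b needed f, now all done → b.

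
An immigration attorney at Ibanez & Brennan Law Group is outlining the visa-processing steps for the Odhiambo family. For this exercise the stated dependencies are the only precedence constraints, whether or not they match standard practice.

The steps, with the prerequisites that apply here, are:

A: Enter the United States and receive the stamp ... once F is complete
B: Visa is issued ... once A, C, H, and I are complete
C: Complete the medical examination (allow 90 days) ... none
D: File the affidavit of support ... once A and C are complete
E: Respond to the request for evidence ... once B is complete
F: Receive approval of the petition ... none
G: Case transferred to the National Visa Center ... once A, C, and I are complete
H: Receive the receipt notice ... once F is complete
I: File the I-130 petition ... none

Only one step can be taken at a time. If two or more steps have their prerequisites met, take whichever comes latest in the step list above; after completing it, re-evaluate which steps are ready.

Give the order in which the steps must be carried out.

I → F → H → C → A → G → D → B → E

I, F and C have no prerequisites; I is listed later, so I is first.
F and C are both available; F is listed later → F.
Ready: H, C and A. H is listed later → H.
C and A are both available; C is listed later → C.
A is the only step now ready → A.
Ready: G, D and B. G is listed later → G.
D and B are both available; D is listed later → D.
B needed I, H, C and A, now all done → B.
E needed B, now all done → E.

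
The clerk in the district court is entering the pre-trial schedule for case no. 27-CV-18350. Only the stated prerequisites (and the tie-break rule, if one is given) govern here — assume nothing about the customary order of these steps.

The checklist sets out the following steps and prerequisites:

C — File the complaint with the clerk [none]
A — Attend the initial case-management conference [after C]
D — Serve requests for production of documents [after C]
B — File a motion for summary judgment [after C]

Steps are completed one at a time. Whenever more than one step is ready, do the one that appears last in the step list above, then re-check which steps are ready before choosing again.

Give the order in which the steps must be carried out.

C → B → D → A

C is the only step with nothing outstanding, so it goes first.
Now B, D and A have their prerequisites met. B is listed later, so B next.
Now D and A have their prerequisites met. D is listed later, so D next.
A needed C, now all done → A.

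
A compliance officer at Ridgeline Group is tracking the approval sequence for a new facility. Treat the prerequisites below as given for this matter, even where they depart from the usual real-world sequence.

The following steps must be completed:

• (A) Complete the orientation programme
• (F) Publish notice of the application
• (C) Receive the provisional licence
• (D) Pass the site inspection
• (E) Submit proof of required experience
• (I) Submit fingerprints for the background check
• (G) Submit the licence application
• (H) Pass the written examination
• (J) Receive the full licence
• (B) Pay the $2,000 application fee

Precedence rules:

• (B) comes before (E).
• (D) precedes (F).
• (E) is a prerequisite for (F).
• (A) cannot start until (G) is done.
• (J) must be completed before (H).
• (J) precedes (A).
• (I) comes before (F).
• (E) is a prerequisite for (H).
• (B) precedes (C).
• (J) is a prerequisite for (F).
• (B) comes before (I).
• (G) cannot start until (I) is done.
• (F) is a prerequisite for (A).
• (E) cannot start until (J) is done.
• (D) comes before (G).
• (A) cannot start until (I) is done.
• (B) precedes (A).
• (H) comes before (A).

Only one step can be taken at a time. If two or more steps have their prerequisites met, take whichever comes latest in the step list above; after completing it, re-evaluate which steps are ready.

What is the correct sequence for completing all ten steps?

(B) → (J) → (I) → (E) → (H) → (D) → (G) → (C) → (F) → (A)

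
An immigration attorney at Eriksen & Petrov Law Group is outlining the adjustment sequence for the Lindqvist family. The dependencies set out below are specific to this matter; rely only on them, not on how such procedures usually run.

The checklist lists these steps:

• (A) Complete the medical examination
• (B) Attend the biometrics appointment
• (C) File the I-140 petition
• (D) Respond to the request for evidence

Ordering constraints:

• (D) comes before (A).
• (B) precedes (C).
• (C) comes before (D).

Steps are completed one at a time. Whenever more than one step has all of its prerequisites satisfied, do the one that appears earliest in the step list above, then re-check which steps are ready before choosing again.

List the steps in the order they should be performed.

(B) (C) (D) (A)

Only (B) has no prerequisites, so it is first.
(C) needed (B), now all done → (C).
(D) needed (C), now all done → (D).
(A) needed (D), now all done → (A).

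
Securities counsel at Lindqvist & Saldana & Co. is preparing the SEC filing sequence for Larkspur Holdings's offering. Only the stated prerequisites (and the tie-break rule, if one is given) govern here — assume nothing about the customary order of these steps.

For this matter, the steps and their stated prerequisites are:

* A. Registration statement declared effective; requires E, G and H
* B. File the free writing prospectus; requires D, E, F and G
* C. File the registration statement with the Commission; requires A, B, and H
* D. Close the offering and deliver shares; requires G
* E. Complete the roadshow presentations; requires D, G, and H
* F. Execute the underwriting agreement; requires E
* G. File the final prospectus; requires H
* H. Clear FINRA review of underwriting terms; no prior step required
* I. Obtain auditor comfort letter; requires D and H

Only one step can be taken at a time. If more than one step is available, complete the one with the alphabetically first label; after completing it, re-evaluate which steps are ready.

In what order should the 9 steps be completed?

Only H has no prerequisites, so it is first.
That leaves G as the only ready step → G.
That leaves D as the only ready step → D.
Now E and I have their prerequisites met. E has the earlier label, so E next.
A and F now also ready, so the ready set is {A, F, I}; A has the earlier label → A.
F and I are both available; F has the earlier label → F.
Ready: B and I. B has the earlier label → B.
Ready: C and I. C has the earlier label → C.
Next only I has its prerequisites met → I.

H G D E A F B C I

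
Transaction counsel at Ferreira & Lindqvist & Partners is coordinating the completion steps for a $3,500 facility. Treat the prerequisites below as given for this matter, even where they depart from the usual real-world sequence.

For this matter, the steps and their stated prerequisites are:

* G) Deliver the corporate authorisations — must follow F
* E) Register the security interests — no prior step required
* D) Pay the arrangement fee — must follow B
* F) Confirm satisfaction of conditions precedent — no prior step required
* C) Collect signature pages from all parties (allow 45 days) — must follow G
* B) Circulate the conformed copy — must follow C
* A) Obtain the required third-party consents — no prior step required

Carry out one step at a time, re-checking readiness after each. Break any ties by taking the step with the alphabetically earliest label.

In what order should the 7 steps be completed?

A → E → F → G → C → B → D

A, E and F have no prerequisites; A has the earlier label, so A is first.
Ready: E and F. E has the earlier label → E.
That leaves F as the only ready step → F.
G needed F, now all done → G.
C needed G, now all done → C.
Next only B has its prerequisites met → B.
That leaves D as the only ready step → D.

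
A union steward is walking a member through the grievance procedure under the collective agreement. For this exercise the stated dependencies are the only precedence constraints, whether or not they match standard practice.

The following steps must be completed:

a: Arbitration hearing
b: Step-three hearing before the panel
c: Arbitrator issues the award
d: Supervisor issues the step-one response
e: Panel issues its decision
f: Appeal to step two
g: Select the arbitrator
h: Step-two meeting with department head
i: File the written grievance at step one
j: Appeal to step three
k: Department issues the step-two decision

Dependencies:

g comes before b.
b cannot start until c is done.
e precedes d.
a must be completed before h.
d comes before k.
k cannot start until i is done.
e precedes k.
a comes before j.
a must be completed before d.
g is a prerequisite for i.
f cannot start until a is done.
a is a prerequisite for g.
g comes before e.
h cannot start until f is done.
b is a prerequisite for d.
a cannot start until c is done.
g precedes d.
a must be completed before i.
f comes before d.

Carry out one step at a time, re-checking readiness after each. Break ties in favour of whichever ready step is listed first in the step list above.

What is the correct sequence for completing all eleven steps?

c → a → f → g → b → e → d → h → i → j → k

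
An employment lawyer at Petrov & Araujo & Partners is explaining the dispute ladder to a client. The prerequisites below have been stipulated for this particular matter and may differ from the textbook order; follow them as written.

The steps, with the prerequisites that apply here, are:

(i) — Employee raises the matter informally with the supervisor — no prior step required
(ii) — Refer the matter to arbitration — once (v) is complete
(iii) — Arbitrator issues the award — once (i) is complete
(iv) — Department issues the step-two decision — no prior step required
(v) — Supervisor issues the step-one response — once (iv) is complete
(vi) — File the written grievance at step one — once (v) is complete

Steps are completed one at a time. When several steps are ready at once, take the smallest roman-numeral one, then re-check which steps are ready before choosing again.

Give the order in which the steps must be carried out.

(i) and (iv) have no prerequisites; (i) has the earlier label, so (i) is first.
(iii) now also ready, so the ready set is {(iii), (iv)}; (iii) has the earlier label → (iii).
(iv) is the only step now ready → (iv).
(v) needed (iv), now all done → (v).
Ready: (ii) and (vi). (ii) has the earlier label → (ii).
(vi) is the only step now ready → (vi).

(i) (iii) (iv) (v) (ii) (vi)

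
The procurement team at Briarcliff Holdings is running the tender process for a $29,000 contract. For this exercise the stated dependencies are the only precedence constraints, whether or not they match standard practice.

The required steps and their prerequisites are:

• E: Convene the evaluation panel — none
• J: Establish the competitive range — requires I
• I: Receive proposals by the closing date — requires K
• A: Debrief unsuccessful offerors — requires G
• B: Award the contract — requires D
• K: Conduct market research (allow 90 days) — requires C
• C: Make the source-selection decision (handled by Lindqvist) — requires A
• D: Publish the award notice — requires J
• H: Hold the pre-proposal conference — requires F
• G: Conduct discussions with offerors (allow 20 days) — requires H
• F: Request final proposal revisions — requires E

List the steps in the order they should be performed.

E, F, H, G, A, C, K, I, J, D, B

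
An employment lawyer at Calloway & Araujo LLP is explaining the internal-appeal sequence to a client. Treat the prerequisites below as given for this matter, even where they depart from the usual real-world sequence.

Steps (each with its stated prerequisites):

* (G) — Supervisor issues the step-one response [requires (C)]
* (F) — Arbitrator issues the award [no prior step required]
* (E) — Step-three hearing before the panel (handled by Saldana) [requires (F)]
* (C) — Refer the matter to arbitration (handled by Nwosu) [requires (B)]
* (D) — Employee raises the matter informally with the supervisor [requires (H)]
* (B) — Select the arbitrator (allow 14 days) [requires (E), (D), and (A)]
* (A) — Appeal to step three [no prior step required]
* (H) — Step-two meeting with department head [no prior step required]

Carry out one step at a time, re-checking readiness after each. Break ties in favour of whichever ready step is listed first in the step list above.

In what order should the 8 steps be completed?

(F), (E), (A), (H), (D), (B), (C), (G)

Nothing is required for (F), (A) and (H). (F) is listed earlier → (F) first.
(E) now also ready, so the ready set is {(E), (A), (H)}; (E) is listed earlier → (E).
(A) and (H) are both available; (A) is listed earlier → (A).
(H) is the only step now ready → (H).
(D) needed (H), now all done → (D).
(B) is the only step now ready → (B).
That leaves (C) as the only ready step → (C).
That leaves (G) as the only ready step → (G).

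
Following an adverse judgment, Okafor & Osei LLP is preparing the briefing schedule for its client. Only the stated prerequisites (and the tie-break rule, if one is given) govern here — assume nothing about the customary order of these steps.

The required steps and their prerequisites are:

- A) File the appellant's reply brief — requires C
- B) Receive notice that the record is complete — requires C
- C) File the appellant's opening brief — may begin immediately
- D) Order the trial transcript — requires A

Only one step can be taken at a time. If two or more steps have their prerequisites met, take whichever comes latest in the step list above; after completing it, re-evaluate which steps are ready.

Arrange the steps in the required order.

Only C has no prerequisites, so it is first.
Now B and A have their prerequisites met. B is listed later, so B next.
Next only A has its prerequisites met → A.
That leaves D as the only ready step → D.

C → B → A → D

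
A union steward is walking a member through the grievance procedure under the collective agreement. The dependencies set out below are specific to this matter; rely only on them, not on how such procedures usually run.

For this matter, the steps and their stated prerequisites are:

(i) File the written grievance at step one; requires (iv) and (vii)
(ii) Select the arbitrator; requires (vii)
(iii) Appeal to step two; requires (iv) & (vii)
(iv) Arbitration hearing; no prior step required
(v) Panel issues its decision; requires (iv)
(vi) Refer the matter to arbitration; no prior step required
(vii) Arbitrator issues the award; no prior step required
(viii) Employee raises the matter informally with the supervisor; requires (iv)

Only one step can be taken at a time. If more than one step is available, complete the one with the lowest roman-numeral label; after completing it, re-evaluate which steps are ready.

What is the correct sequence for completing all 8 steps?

(iv), (v), (vi), (vii), (i), (ii), (iii), (viii)

Nothing is required for (iv), (vi) and (vii). (iv) has the earlier label → (iv) first.
(v) and (viii) now also ready, so the ready set is {(v), (vi), (vii), (viii)}; (v) has the earlier label → (v).
(vi), (vii) and (viii) are all available; (vi) has the earlier label → (vi).
Ready: (vii) and (viii). (vii) has the earlier label → (vii).
(i), (ii) and (iii) now also ready, so the ready set is {(i), (ii), (iii), (viii)}; (i) has the earlier label → (i).
Ready: (ii), (iii) and (viii). (ii) has the earlier label → (ii).
Ready: (iii) and (viii). (iii) has the earlier label → (iii).
(viii) is the only step now ready → (viii).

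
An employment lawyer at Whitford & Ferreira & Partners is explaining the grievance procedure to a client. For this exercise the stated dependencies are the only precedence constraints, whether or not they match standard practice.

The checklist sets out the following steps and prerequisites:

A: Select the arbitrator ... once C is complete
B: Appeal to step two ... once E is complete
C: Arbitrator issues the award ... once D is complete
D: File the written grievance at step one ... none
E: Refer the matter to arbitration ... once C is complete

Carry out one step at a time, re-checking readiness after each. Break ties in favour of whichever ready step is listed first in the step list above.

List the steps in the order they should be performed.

D, C, A, E, B

D has no prerequisites → D first.
C needed D, now all done → C.
Now A and E have their prerequisites met. A is listed earlier, so A next.
E needed C, now all done → E.
Next only B has its prerequisites met → B.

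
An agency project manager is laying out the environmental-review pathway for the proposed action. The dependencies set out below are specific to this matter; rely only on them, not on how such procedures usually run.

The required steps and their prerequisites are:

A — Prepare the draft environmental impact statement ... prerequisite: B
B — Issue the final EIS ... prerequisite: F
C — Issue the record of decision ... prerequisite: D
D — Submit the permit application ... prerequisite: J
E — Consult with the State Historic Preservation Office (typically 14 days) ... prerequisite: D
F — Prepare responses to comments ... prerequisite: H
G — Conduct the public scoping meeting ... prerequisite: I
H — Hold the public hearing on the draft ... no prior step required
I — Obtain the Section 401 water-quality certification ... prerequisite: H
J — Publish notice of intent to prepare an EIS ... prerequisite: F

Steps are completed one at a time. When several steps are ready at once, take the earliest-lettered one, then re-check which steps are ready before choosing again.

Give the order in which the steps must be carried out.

H F B A I G J D C E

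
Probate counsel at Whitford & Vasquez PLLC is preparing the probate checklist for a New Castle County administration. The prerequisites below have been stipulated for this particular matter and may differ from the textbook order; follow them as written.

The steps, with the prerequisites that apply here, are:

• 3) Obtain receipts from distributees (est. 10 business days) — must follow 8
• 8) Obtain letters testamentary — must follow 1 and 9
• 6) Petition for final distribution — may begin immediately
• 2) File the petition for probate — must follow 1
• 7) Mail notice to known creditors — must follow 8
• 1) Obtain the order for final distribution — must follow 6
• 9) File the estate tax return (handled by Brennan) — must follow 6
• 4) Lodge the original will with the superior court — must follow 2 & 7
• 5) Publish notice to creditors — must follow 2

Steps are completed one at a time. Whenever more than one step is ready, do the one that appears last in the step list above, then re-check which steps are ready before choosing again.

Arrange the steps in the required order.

6, 9, 1, 2, 5, 8, 7, 4, 3

Only 6 has no prerequisites, so it is first.
Ready: 9 and 1. 9 is listed later → 9.
That leaves 1 as the only ready step → 1.
Ready: 2 and 8. 2 is listed later → 2.
5 now also ready, so the ready set is {5, 8}; 5 is listed later → 5.
Next only 8 has its prerequisites met → 8.
7 and 3 are both available; 7 is listed later → 7.
4 and 3 are both available; 4 is listed later → 4.
3 needed 8, now all done → 3.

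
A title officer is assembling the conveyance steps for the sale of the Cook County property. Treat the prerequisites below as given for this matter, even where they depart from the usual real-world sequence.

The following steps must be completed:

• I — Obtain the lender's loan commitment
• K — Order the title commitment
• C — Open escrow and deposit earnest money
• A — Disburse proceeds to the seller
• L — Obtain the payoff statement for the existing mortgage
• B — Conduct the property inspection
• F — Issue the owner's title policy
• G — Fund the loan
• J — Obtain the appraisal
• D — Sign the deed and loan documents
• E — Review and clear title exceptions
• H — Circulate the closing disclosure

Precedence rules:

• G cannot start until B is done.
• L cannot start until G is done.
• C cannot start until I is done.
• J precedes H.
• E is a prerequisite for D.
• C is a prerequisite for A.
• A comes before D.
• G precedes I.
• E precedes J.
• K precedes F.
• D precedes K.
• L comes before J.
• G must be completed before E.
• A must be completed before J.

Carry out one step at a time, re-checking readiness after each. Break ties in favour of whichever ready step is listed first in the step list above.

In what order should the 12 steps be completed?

B is the only step with nothing outstanding, so it goes first.
That leaves G as the only ready step → G.
Ready: I, L and E. I is listed earlier → I.
Now C, L and E have their prerequisites met. C is listed earlier, so C next.
A, L and E are all available; A is listed earlier → A.
Ready: L and E. L is listed earlier → L.
Next only E has its prerequisites met → E.
J and D are both available; J is listed earlier → J.
H now also ready, so the ready set is {D, H}; D is listed earlier → D.
Now K and H have their prerequisites met. K is listed earlier, so K next.
Ready: F and H. F is listed earlier → F.
Next only H has its prerequisites met → H.

B, G, I, C, A, L, E, J, D, K, F, H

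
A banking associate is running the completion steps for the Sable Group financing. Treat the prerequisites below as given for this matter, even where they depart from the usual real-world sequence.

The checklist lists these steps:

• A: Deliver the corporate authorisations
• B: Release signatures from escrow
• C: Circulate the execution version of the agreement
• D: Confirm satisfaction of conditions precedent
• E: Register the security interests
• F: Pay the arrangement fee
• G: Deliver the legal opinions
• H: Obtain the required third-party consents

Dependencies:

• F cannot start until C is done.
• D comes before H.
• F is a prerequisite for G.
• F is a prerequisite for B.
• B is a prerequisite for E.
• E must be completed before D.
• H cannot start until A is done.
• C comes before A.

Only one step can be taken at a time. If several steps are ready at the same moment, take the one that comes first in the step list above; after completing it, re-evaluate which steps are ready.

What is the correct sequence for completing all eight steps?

C, A, F, B, E, D, G, H

C is the only step with nothing outstanding, so it goes first.
A and F are both available; A is listed earlier → A.
F needed C, now all done → F.
Ready: B and G. B is listed earlier → B.
E and G are both available; E is listed earlier → E.
D now also ready, so the ready set is {D, G}; D is listed earlier → D.
H now also ready, so the ready set is {G, H}; G is listed earlier → G.
H is the only step now ready → H.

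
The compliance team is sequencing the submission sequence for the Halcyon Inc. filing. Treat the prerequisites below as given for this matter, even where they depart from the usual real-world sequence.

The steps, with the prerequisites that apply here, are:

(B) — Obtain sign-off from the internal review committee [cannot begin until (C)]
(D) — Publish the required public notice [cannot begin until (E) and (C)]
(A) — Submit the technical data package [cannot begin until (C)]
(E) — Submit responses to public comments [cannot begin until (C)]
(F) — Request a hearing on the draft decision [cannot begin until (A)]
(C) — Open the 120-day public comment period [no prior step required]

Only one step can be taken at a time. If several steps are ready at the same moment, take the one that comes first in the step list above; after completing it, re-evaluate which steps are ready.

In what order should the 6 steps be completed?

(C), (B), (A), (E), (D), (F)

Only (C) has no prerequisites, so it is first.
(B), (A) and (E) are all available; (B) is listed earlier → (B).
(A) and (E) are both available; (A) is listed earlier → (A).
(E) and (F) are both available; (E) is listed earlier → (E).
Now (D) and (F) have their prerequisites met. (D) is listed earlier, so (D) next.
That leaves (F) as the only ready step → (F).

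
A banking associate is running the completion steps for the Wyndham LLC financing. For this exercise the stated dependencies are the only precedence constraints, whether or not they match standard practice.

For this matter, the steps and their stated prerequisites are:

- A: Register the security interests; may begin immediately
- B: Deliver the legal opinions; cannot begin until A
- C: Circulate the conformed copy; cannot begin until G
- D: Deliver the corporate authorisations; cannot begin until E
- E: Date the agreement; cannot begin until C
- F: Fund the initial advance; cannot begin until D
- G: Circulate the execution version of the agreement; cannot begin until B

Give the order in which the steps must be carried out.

A B G C E D F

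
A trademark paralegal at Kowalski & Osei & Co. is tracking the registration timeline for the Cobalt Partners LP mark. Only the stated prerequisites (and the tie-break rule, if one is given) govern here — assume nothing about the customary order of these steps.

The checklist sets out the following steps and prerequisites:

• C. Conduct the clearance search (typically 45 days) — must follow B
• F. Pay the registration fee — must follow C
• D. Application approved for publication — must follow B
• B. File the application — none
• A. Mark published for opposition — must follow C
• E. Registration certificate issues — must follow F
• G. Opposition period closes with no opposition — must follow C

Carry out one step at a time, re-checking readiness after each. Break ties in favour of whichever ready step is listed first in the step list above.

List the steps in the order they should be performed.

B C F D A E G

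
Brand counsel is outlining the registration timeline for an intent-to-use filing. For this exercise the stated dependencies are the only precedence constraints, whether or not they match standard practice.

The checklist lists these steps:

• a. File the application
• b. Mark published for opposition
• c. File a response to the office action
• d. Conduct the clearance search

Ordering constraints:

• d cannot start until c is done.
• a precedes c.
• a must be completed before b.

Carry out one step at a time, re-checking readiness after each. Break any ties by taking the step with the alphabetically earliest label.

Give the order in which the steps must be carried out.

a, b, c, d

a has no prerequisites → a first.
Ready: b and c. b has the earlier label → b.
c is the only step now ready → c.
That leaves d as the only ready step → d.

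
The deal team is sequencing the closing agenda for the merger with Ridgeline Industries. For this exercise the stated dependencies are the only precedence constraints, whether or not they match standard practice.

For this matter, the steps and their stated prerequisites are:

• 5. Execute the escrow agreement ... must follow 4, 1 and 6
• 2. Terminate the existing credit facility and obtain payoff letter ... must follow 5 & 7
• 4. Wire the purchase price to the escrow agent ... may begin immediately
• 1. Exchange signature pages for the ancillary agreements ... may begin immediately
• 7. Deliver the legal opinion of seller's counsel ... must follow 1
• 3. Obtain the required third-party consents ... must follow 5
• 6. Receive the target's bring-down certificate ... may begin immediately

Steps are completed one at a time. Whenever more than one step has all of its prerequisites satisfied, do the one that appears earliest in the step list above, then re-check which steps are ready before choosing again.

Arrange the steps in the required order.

Nothing is required for 4, 1 and 6. 4 is listed earlier → 4 first.
Now 1 and 6 have their prerequisites met. 1 is listed earlier, so 1 next.
Ready: 7 and 6. 7 is listed earlier → 7.
Next only 6 has its prerequisites met → 6.
5 is the only step now ready → 5.
Ready: 2 and 3. 2 is listed earlier → 2.
3 is the only step now ready → 3.

4 → 1 → 7 → 6 → 5 → 2 → 3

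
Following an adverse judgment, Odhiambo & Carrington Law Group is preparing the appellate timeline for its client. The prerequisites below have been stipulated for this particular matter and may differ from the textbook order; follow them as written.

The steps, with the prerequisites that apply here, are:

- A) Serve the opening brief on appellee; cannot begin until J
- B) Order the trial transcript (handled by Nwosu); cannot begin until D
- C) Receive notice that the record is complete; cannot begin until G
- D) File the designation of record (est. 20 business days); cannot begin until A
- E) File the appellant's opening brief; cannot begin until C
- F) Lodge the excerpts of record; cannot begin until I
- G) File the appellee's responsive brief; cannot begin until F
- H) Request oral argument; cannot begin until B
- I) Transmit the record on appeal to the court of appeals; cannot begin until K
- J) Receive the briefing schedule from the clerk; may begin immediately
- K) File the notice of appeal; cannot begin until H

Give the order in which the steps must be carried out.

J, A, D, B, H, K, I, F, G, C, E

J is the only step with nothing outstanding, so it goes first.
A is the only step now ready → A.
D needed A, now all done → D.
B needed D, now all done → B.
Next only H has its prerequisites met → H.
Next only K has its prerequisites met → K.
I needed K, now all done → I.
F is the only step now ready → F.
G needed F, now all done → G.
Next only C has its prerequisites met → C.
Next only E has its prerequisites met → E.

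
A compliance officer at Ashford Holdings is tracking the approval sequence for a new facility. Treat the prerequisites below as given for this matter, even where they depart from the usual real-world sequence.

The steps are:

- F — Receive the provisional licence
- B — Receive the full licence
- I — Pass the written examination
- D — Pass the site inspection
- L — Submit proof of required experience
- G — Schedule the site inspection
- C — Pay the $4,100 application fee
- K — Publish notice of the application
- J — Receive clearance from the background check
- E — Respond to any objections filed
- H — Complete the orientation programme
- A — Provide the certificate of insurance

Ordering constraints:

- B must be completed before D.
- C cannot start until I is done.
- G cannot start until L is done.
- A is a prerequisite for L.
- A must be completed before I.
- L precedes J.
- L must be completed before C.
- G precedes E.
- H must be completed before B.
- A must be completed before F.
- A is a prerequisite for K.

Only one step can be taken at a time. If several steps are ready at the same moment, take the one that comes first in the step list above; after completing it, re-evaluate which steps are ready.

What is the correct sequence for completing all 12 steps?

Nothing is required for H and A. H is listed earlier → H first.
Ready: B and A. B is listed earlier → B.
Ready: D and A. D is listed earlier → D.
That leaves A as the only ready step → A.
F, I, L and K are all available; F is listed earlier → F.
Now I, L and K have their prerequisites met. I is listed earlier, so I next.
Now L and K have their prerequisites met. L is listed earlier, so L next.
G, C and J now also ready, so the ready set is {G, C, K, J}; G is listed earlier → G.
Now C, K, J and E have their prerequisites met. C is listed earlier, so C next.
K, J and E are all available; K is listed earlier → K.
Now J and E have their prerequisites met. J is listed earlier, so J next.
E needed G, now all done → E.

H, B, D, A, F, I, L, G, C, K, J, E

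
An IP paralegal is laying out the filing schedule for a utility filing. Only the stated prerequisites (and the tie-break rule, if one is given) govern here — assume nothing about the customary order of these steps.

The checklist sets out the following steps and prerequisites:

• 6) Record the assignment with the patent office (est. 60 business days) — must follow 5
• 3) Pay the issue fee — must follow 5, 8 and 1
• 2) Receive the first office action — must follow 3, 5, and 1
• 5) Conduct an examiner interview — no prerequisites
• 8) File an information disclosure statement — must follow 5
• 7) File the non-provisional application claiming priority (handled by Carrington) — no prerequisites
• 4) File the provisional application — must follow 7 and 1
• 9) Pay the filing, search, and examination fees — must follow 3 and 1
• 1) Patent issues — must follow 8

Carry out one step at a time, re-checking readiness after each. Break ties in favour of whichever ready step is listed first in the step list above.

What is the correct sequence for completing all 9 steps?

5, 6, 8, 7, 1, 3, 2, 4, 9

5 and 7 have no prerequisites; 5 is listed earlier, so 5 is first.
6, 8 and 7 are all available; 6 is listed earlier → 6.
Now 8 and 7 have their prerequisites met. 8 is listed earlier, so 8 next.
1 now also ready, so the ready set is {7, 1}; 7 is listed earlier → 7.
That leaves 1 as the only ready step → 1.
Now 3 and 4 have their prerequisites met. 3 is listed earlier, so 3 next.
Now 2, 4 and 9 have their prerequisites met. 2 is listed earlier, so 2 next.
4 and 9 are both available; 4 is listed earlier → 4.
9 needed 3 and 1, now all done → 9.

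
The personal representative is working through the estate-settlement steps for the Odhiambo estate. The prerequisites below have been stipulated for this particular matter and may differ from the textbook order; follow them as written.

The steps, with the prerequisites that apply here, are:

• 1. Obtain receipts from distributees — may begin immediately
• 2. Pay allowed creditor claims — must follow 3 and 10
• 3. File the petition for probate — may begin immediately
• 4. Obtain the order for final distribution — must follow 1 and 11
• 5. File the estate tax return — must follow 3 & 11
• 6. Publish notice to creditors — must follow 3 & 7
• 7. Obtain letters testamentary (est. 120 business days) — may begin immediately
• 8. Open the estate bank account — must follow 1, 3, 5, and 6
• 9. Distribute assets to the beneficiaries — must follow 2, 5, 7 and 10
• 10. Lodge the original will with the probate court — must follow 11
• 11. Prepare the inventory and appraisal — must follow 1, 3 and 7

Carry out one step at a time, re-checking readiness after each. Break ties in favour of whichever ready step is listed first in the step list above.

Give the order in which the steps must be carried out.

Nothing is required for 1, 3 and 7. 1 is listed earlier → 1 first.
3 and 7 are both available; 3 is listed earlier → 3.
7 is the only step now ready → 7.
6 and 11 are both available; 6 is listed earlier → 6.
That leaves 11 as the only ready step → 11.
4, 5 and 10 are all available; 4 is listed earlier → 4.
Now 5 and 10 have their prerequisites met. 5 is listed earlier, so 5 next.
8 now also ready, so the ready set is {8, 10}; 8 is listed earlier → 8.
Next only 10 has its prerequisites met → 10.
That leaves 2 as the only ready step → 2.
9 needed 2, 5, 7 and 10, now all done → 9.

1 → 3 → 7 → 6 → 11 → 4 → 5 → 8 → 10 → 2 → 9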